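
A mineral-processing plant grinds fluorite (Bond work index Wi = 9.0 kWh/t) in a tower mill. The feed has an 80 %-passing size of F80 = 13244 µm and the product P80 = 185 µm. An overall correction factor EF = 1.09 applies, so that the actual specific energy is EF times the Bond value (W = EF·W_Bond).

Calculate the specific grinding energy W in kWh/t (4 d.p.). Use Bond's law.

W = 6.3600 kWh/t

W_Bond = 10·Wi·(1/√P₈₀ − 1/√F₈₀)
1/√185 = 0.073521;  1/√13244 = 0.008689
W = 10·9.0·(0.073521 − 0.008689) = 5.8349 kWh/t
Apply correction: 5.8349 × 1.09 = 6.3600 kWh/t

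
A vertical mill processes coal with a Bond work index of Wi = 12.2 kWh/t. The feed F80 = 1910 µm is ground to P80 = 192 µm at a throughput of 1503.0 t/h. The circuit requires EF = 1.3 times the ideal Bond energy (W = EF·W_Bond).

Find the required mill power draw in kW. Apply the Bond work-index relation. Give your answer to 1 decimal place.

Bond:  W = 10 Wi (1/√P − 1/√F)
W = 10·12.2·(1/√192 − 1/√1910) = 10·12.2·(0.049287) = 6.0131 kWh/t
With EF = 1.3: W = 6.0131·1.3 = 7.8170 kWh/t
P = W·T = 7.8170·1503.0 = 11748.9 kW

P = 11748.9 kW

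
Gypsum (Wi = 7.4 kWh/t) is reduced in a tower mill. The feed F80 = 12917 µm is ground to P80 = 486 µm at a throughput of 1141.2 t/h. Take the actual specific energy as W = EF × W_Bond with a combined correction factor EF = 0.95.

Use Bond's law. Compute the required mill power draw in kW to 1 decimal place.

P = 2933.3 kW

Bond: W = 10·Wi·(1/√P80 − 1/√F80)
W = 10·7.4·(1/√486 − 1/√12917) = 10·7.4·(0.036562) = 2.7056 kWh/t
Corrected W = EF·W_Bond = 0.95·2.7056 = 2.5703 kWh/t
Mill draw = 2.5703 × 1141.2 = 2933.3 kW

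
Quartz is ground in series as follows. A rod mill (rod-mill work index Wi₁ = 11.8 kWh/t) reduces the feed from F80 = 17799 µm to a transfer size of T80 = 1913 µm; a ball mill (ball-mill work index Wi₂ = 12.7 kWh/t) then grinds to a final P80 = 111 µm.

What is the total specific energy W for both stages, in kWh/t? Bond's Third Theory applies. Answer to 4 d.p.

W = 10.9641 kWh/t

Bond:  W = 10 Wi (1/√P − 1/√F)
Stage 1 (17799→1913 µm, Wi₁=11.8): W₁ = 10·11.8·(0.022863 − 0.007496) = 1.8134 kWh/t
Stage 2 (1913→111 µm, Wi₂=12.7): W₂ = 10·12.7·(0.094916 − 0.022863) = 9.1506 kWh/t
W = W₁ + W₂ = 1.8134 + 9.1506 = 10.9641 kWh/t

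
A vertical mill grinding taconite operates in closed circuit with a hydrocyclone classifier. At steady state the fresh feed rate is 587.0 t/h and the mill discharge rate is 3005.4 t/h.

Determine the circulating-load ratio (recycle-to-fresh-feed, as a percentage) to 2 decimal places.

Mill node: discharge = fresh + recycle.
R = M − F = 3005.4 − 587.0 = 2418.4 t/h
CL = 100·R/F = 100·2418.4/587.0 = 411.99 %

CL = 411.99 %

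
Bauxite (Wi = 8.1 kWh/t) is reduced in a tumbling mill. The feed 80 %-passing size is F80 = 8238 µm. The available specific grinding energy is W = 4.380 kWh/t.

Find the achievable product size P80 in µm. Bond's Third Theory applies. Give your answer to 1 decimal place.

P80 = 236.0 µm

W = 10 Wi (1/√P80 − 1/√F80)  [Bond]
⇒ 1/√P80 = W/(10 Wi) + 1/√F80
  = 4.3800/(10·8.1) + 1/√8238 = 0.054074 + 0.011018 = 0.065092
P80 = (1/0.065092)² = 15.3629² = 236.02 µm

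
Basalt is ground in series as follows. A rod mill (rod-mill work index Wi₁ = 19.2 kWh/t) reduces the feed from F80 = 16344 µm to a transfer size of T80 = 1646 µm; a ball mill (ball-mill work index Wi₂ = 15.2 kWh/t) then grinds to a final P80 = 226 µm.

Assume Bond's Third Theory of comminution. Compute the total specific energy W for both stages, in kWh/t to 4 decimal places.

W = 9.5950 kWh/t

W = 10·Wi·(P80^(-½) − F80^(-½))
Stage 1 (16344→1646 µm, Wi₁=19.2): W₁ = 10·19.2·(0.024648 − 0.007822) = 3.2306 kWh/t
Stage 2 (1646→226 µm, Wi₂=15.2): W₂ = 10·15.2·(0.066519 − 0.024648) = 6.3644 kWh/t
W = W₁ + W₂ = 3.2306 + 6.3644 = 9.5950 kWh/t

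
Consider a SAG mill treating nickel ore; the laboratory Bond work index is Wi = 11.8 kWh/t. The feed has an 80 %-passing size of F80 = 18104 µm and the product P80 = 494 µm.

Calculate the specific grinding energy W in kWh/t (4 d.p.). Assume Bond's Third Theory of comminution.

Bond:  W = 10 Wi (1/√P − 1/√F)
1/√494 = 0.044992;  1/√18104 = 0.007432
W = 10·11.8·(0.044992 − 0.007432) = 4.4321 kWh/t

W = 4.4321 kWh/t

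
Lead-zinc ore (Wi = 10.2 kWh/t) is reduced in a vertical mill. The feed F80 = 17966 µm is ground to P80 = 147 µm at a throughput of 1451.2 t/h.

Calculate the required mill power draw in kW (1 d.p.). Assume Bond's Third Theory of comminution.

W = 10 Wi (P80^-0.5 − F80^-0.5)
W = 10·10.2·(1/√147 − 1/√17966) = 10·10.2·(0.075018) = 7.6518 kWh/t
P = W·T = 7.6518·1451.2 = 11104.3 kW

P = 11104.3 kW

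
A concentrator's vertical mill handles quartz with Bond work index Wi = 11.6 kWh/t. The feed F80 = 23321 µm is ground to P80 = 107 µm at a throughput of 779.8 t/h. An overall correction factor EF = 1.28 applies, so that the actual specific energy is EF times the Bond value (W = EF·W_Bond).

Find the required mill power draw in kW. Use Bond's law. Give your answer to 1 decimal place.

P = 10435.1 kW

Bond:  W = 10 Wi (1/√P − 1/√F)
W = 10·11.6·(1/√107 − 1/√23321) = 10·11.6·(0.090125) = 10.4545 kWh/t
Corrected W = EF·W_Bond = 1.28·10.4545 = 13.3818 kWh/t
P = W·T = 13.3818·779.8 = 10435.1 kW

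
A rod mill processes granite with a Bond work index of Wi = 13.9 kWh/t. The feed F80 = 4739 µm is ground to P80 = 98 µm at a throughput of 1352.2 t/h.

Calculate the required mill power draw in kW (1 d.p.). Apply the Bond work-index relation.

P = 16256.1 kW

W = 10 Wi (1/√P80 − 1/√F80)  [Bond]
W = 10·13.9·(1/√98 − 1/√4739) = 10·13.9·(0.086489) = 12.0220 kWh/t
P = W·T = 12.0220·1352.2 = 16256.1 kW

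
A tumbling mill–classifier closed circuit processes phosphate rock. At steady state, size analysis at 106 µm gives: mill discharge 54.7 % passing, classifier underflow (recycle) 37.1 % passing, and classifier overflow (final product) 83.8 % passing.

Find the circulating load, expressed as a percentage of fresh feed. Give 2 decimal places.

CL = 165.34 %

Mass balance on the −106 µm fraction:
r = (o − d)/(d − u)
r = (83.8 − 54.7)/(54.7 − 37.1) = 29.1/17.6 = 1.6534
CL = 100·r = 165.34 %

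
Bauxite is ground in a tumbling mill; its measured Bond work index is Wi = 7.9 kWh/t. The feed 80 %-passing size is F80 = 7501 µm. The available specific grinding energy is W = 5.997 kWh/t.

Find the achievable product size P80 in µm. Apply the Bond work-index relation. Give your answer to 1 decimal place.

P80 = 130.7 µm

Bond:  W = 10 Wi (1/√P − 1/√F)
⇒ 1/√P80 = W/(10 Wi) + 1/√F80
  = 5.9970/(10·7.9) + 1/√7501 = 0.075911 + 0.011546 = 0.087458
P80 = (1/0.087458)² = 11.4341² = 130.74 µm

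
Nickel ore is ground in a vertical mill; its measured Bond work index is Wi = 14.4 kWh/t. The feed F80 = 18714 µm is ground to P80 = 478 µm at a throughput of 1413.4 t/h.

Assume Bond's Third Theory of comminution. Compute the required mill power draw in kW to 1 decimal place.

P = 7821.4 kW

W_Bond = 10·Wi·(1/√P₈₀ − 1/√F₈₀)
W = 10·14.4·(1/√478 − 1/√18714) = 10·14.4·(0.038429) = 5.5338 kWh/t
P_mill = W·ṁ = 5.5338·1413.4 = 7821.4 kW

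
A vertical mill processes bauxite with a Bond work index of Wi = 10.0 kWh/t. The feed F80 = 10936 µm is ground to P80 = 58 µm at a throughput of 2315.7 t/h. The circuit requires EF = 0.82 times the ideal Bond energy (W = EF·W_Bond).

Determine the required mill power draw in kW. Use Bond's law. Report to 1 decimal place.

W = 10 Wi (P80^-0.5 − F80^-0.5)
W = 10·10.0·(1/√58 − 1/√10936) = 10·10.0·(0.121744) = 12.1744 kWh/t
Apply correction: 12.1744 × 0.82 = 9.9830 kWh/t
Power = W × throughput = 9.9830 kWh/t × 2315.7 t/h = 23117.6 kW

P = 23117.6 kW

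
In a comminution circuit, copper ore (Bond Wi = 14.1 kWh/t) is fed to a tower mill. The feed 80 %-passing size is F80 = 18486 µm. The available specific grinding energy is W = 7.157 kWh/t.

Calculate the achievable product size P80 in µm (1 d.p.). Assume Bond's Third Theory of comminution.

P80 = 296.1 µm

W = 10 Wi (1/√P80 − 1/√F80)  [Bond]
⇒ 1/√P80 = W/(10·Wi) + 1/√F80
  = 7.1570/(10·14.1) + 1/√18486 = 0.050759 + 0.007355 = 0.058114
P80 = (1/0.058114)² = 17.2076² = 296.10 µm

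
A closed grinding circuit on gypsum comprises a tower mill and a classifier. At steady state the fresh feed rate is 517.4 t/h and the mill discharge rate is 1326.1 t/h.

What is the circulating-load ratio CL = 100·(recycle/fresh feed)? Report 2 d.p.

CL = 156.30 %

Discharge = new feed + return, hence
R = M − F = 1326.1 − 517.4 = 808.7 t/h
CL = 100·R/F = 100·808.7/517.4 = 156.30 %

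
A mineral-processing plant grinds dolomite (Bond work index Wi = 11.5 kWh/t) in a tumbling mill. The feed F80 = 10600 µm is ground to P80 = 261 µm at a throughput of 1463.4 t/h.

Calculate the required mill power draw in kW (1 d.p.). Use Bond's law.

W = 10 Wi / √P80 − 10 Wi / √F80
W = 10·11.5·(1/√261 − 1/√10600) = 10·11.5·(0.052186) = 6.0013 kWh/t
P_mill = W·ṁ = 6.0013·1463.4 = 8782.4 kW

P = 8782.4 kW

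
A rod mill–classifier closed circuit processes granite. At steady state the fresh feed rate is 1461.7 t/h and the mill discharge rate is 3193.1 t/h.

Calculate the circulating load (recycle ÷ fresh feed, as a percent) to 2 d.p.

Mill node: discharge = fresh + recycle.
R = M − F = 3193.1 − 1461.7 = 1731.4 t/h
CL = 100·R/F = 100·1731.4/1461.7 = 118.45 %

CL = 118.45 %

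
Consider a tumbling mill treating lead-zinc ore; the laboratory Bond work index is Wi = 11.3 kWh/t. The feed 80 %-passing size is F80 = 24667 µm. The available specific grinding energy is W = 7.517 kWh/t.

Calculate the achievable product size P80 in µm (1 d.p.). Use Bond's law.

P80 = 188.2 µm

W = 10 Wi / √P80 − 10 Wi / √F80
P80^-0.5 = F80^-0.5 + W/(10 Wi)
  = 7.5170/(10·11.3) + 1/√24667 = 0.066522 + 0.006367 = 0.072889
P80 = (1/0.072889)² = 13.7194² = 188.22 µm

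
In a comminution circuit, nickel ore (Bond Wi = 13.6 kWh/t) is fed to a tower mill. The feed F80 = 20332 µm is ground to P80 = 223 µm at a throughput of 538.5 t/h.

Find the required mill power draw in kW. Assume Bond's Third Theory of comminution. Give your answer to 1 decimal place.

P = 4390.6 kW

W = 10·Wi·[P80^(−½) − F80^(−½)]
W = 10·13.6·(1/√223 − 1/√20332) = 10·13.6·(0.059952) = 8.1535 kWh/t
Mill draw = 8.1535 × 538.5 = 4390.6 kW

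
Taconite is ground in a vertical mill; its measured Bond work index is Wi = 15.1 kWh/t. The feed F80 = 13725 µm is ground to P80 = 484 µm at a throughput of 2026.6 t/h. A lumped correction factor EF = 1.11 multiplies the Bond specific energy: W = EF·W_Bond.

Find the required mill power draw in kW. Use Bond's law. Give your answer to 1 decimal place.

Bond: W = 10·Wi·(1/√P80 − 1/√F80)
W = 10·15.1·(1/√484 − 1/√13725) = 10·15.1·(0.036919) = 5.5747 kWh/t
With EF = 1.11: W = 5.5747·1.11 = 6.1880 kWh/t
Mill draw = 6.1880 × 2026.6 = 12540.5 kW

P = 12540.5 kW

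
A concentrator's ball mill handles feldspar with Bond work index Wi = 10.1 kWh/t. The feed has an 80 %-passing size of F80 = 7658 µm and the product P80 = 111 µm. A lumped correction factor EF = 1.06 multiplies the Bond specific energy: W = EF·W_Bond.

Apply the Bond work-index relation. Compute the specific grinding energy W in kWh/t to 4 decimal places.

W = 8.9383 kWh/t

W = 10 Wi (P80^-0.5 − F80^-0.5)
1/√111 = 0.094916;  1/√7658 = 0.011427
W = 10·10.1·(0.094916 − 0.011427) = 8.4323 kWh/t
W_actual = 1.06 × 8.4323 = 8.9383 kWh/t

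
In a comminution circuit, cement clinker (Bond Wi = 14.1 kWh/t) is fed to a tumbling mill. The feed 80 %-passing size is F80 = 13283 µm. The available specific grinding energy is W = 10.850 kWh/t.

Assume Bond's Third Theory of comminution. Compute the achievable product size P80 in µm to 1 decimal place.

W_Bond = 10·Wi·(1/√P₈₀ − 1/√F₈₀)
P80^(−½) = W/(10 Wi) + F80^(−½)
  = 10.8500/(10·14.1) + 1/√13283 = 0.076950 + 0.008677 = 0.085627
P80 = (1/0.085627)² = 11.6786² = 136.39 µm

P80 = 136.4 µm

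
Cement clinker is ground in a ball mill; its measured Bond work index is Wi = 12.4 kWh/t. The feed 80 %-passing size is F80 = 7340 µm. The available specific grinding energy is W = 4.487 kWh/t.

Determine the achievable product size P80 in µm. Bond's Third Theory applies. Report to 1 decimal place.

W_Bond = 10·Wi·(1/√P₈₀ − 1/√F₈₀)
⇒ 1/√P80 = W/(10·Wi) + 1/√F80
  = 4.4870/(10·12.4) + 1/√7340 = 0.036185 + 0.011672 = 0.047858
P80 = (1/0.047858)² = 20.8953² = 436.61 µm

P80 = 436.6 µm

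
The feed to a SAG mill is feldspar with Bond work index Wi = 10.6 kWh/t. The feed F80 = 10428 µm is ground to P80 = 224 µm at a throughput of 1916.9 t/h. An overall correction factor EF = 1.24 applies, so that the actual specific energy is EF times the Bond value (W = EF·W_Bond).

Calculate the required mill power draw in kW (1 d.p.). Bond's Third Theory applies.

W = 10·Wi·(P80^(-½) − F80^(-½))
W = 10·10.6·(1/√224 − 1/√10428) = 10·10.6·(0.057023) = 6.0444 kWh/t
Apply correction: 6.0444 × 1.24 = 7.4951 kWh/t
P = W·T = 7.4951·1916.9 = 14367.3 kW

P = 14367.3 kW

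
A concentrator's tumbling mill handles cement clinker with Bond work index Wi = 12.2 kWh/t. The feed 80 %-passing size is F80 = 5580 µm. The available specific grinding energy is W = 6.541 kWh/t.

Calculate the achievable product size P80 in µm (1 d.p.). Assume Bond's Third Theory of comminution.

W = 10 Wi (1/√P80 − 1/√F80)  [Bond]
⇒ 1/√P80 = W/(10·Wi) + 1/√F80
  = 6.5410/(10·12.2) + 1/√5580 = 0.053615 + 0.013387 = 0.067002
P80 = (1/0.067002)² = 14.9250² = 222.76 µm

P80 = 222.8 µm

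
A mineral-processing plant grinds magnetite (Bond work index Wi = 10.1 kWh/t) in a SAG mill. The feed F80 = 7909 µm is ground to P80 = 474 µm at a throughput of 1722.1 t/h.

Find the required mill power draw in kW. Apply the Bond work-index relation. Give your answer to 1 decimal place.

P = 6033.2 kW

W = 10·Wi·[P80^(−½) − F80^(−½)]
W = 10·10.1·(1/√474 − 1/√7909) = 10·10.1·(0.034687) = 3.5034 kWh/t
P_mill = W·ṁ = 3.5034·1722.1 = 6033.2 kW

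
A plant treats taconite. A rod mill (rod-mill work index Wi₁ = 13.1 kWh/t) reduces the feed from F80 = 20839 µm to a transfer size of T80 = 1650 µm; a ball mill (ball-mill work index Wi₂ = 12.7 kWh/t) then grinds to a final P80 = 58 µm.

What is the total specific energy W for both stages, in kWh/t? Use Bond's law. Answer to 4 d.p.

W_Bond = 10·Wi·(1/√P₈₀ − 1/√F₈₀)
Stage 1 (20839→1650 µm, Wi₁=13.1): W₁ = 10·13.1·(0.024618 − 0.006927) = 2.3175 kWh/t
Stage 2 (1650→58 µm, Wi₂=12.7): W₂ = 10·12.7·(0.131306 − 0.024618) = 13.5494 kWh/t
W = W₁ + W₂ = 2.3175 + 13.5494 = 15.8669 kWh/t

W = 15.8669 kWh/t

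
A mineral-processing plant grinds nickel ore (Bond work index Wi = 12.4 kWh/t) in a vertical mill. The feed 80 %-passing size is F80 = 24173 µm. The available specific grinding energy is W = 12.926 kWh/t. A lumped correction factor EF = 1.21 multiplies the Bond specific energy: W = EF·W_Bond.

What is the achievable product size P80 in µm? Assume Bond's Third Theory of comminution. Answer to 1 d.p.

P80 = 116.7 µm

W = 10 Wi (P80^-0.5 − F80^-0.5)
W_Bond = W / EF = 12.926 / 1.21 = 10.6826 kWh/t
P80^-0.5 = F80^-0.5 + W_Bond/(10 Wi)
  = 10.6826/(10·12.4) + 1/√24173 = 0.086150 + 0.006432 = 0.092582
P80 = (1/0.092582)² = 10.8012² = 116.67 µm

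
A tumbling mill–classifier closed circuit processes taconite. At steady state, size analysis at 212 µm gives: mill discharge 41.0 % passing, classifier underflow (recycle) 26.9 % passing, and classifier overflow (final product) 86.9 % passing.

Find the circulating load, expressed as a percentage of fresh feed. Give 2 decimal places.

Classifier node, passing 212 µm:
d + r·d = r·u + o → r(d−u) = o−d
r = (86.9 − 41.0)/(41.0 − 26.9) = 45.9/14.1 = 3.2553
CL = 100·r = 325.53 %

CL = 325.53 %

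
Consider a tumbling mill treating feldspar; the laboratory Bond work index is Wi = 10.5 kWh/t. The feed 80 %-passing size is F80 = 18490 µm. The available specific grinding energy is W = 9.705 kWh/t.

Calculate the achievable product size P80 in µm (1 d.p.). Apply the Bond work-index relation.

P80 = 100.4 µm

Bond: W = 10·Wi·(1/√P80 − 1/√F80)
⇒ 1/√P80 = W/(10·Wi) + 1/√F80
  = 9.7050/(10·10.5) + 1/√18490 = 0.092429 + 0.007354 = 0.099783
P80 = (1/0.099783)² = 10.0218² = 100.44 µm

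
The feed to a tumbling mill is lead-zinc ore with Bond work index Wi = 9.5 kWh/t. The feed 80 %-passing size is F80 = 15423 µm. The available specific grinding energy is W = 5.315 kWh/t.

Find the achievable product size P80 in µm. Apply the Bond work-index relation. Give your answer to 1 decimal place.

W = 10·Wi·[P80^(−½) − F80^(−½)]
P80^-0.5 = F80^-0.5 + W/(10 Wi)
  = 5.3150/(10·9.5) + 1/√15423 = 0.055947 + 0.008052 = 0.064000
P80 = (1/0.064000)² = 15.6251² = 244.14 µm

P80 = 244.1 µm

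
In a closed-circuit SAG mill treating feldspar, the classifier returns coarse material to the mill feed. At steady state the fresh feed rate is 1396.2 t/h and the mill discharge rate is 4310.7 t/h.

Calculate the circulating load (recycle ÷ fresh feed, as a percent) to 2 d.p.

CL = 208.75 %

Steady state: M = F + R.
R = M − F = 4310.7 − 1396.2 = 2914.5 t/h
CL = 100·R/F = 100·2914.5/1396.2 = 208.75 %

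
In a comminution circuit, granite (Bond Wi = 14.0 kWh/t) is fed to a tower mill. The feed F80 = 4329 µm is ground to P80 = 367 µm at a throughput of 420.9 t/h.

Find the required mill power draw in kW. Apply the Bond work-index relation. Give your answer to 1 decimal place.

W = 10 Wi (1/√P80 − 1/√F80)  [Bond]
W = 10·14.0·(1/√367 − 1/√4329) = 10·14.0·(0.037001) = 5.1801 kWh/t
Power = W × throughput = 5.1801 kWh/t × 420.9 t/h = 2180.3 kW

P = 2180.3 kW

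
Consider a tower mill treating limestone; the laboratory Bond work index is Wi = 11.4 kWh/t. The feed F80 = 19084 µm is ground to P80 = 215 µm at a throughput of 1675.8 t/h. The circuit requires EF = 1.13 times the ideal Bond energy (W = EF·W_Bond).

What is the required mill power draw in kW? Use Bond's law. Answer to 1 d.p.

W = 10·Wi·[P80^(−½) − F80^(−½)]
W = 10·11.4·(1/√215 − 1/√19084) = 10·11.4·(0.060961) = 6.9495 kWh/t
W_actual = 1.13 × 6.9495 = 7.8530 kWh/t
Power = W × throughput = 7.8530 kWh/t × 1675.8 t/h = 13160.0 kW

P = 13160.0 kW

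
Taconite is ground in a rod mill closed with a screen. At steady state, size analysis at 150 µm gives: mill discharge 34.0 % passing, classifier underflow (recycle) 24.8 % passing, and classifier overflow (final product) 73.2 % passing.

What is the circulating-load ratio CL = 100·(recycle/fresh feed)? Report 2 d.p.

Let r = R/F. Size balance at 150 µm:
(1+r)·d = r·u + o ⇒ r = (o−d)/(d−u)
r = (73.2 − 34.0)/(34.0 − 24.8) = 39.2/9.2 = 4.2609
CL = 100·r = 426.09 %

CL = 426.09 %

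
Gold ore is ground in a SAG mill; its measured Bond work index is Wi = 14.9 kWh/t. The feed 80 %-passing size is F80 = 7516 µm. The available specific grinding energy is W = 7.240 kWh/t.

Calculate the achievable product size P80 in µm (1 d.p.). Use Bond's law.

W = 10 Wi (1/√P80 − 1/√F80)  [Bond]
⇒ 1/√P80 = W/(10·Wi) + 1/√F80
  = 7.2400/(10·14.9) + 1/√7516 = 0.048591 + 0.011535 = 0.060125
P80 = (1/0.060125)² = 16.6319² = 276.62 µm

P80 = 276.6 µm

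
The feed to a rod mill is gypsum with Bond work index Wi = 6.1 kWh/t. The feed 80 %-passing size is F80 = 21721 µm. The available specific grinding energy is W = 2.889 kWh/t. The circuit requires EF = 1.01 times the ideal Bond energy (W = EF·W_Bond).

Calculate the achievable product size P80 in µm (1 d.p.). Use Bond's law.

P80 = 347.1 µm

W = 10 Wi (P80^-0.5 − F80^-0.5)
W_Bond = W / EF = 2.889 / 1.01 = 2.8604 kWh/t
⇒ 1/√P80 = W_Bond/(10 Wi) + 1/√F80
  = 2.8604/(10·6.1) + 1/√21721 = 0.046892 + 0.006785 = 0.053677
P80 = (1/0.053677)² = 18.6300² = 347.08 µm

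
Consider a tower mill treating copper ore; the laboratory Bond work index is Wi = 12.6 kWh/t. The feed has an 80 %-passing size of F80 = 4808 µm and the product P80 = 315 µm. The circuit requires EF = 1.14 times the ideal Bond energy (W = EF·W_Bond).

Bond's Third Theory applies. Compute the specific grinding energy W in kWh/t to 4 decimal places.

W = 6.0217 kWh/t

W = 10 Wi / √P80 − 10 Wi / √F80
1/√315 = 0.056344;  1/√4808 = 0.014422
W = 10·12.6·(0.056344 − 0.014422) = 5.2822 kWh/t
Corrected W = EF·W_Bond = 1.14·5.2822 = 6.0217 kWh/t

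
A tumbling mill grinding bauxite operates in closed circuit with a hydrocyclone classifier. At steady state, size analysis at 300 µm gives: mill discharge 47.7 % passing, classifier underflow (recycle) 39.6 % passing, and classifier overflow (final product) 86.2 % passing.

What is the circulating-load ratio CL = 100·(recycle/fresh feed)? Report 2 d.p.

Mass balance on the −300 µm fraction:
(1+r)·d = r·u + o ⇒ r = (o−d)/(d−u)
r = (86.2 − 47.7)/(47.7 − 39.6) = 38.5/8.1 = 4.7531
CL = 100·r = 475.31 %

CL = 475.31 %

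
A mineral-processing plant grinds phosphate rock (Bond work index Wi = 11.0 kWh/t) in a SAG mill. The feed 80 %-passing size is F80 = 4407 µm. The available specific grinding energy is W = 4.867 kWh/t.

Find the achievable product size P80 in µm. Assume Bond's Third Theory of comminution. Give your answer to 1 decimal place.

P80 = 284.3 µm

W = 10 Wi (1/√P80 − 1/√F80)  [Bond]
1/√P80 = 1/√F80 + W/(10·Wi)
  = 4.8670/(10·11.0) + 1/√4407 = 0.044245 + 0.015064 = 0.059309
P80 = (1/0.059309)² = 16.8608² = 284.29 µm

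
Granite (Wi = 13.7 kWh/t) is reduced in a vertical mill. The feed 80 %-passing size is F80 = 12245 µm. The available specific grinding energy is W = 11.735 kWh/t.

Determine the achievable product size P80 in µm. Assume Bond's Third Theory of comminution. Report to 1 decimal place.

P80 = 111.5 µm

W = 10·Wi·[P80^(−½) − F80^(−½)]
⇒ 1/√P80 = W/(10 Wi) + 1/√F80
  = 11.7350/(10·13.7) + 1/√12245 = 0.085657 + 0.009037 = 0.094694
P80 = (1/0.094694)² = 10.5603² = 111.52 µm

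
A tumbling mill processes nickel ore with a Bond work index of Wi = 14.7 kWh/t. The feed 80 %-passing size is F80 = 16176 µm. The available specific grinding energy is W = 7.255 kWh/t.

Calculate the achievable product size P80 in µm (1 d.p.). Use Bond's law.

P80 = 305.5 µm

Bond:  W = 10 Wi (1/√P − 1/√F)
P80^-0.5 = F80^-0.5 + W/(10 Wi)
  = 7.2550/(10·14.7) + 1/√16176 = 0.049354 + 0.007863 = 0.057216
P80 = (1/0.057216)² = 17.4775² = 305.46 µm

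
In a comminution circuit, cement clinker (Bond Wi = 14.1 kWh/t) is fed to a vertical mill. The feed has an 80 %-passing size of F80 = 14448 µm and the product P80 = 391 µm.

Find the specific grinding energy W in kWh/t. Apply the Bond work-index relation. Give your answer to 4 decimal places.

Bond: W = 10·Wi·(1/√P80 − 1/√F80)
1/√391 = 0.050572;  1/√14448 = 0.008319
W = 10·14.1·(0.050572 − 0.008319) = 5.9576 kWh/t

W = 5.9576 kWh/t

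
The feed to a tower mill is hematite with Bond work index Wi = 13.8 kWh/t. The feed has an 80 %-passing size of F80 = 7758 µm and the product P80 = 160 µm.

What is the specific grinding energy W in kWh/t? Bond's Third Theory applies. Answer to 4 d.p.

W_Bond = 10·Wi·(1/√P₈₀ − 1/√F₈₀)
1/√160 = 0.079057;  1/√7758 = 0.011353
W = 10·13.8·(0.079057 − 0.011353) = 9.3431 kWh/t

W = 9.3431 kWh/t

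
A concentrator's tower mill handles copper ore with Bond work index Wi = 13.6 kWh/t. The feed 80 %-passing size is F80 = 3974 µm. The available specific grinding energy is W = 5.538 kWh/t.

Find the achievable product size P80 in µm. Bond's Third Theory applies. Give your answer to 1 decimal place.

W = 10·Wi·(P80^(-½) − F80^(-½))
⇒ 1/√P80 = W/(10·Wi) + 1/√F80
  = 5.5380/(10·13.6) + 1/√3974 = 0.040721 + 0.015863 = 0.056584
P80 = (1/0.056584)² = 17.6730² = 312.33 µm

P80 = 312.3 µm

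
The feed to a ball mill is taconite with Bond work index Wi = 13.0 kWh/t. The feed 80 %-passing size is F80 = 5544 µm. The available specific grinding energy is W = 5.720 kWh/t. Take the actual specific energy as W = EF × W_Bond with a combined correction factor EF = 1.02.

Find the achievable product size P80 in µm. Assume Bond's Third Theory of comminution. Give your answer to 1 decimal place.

P80 = 312.5 µm

Bond:  W = 10 Wi (1/√P − 1/√F)
W_Bond = W / EF = 5.720 / 1.02 = 5.6078 kWh/t
P80^-0.5 = F80^-0.5 + W_Bond/(10 Wi)
  = 5.6078/(10·13.0) + 1/√5544 = 0.043137 + 0.013430 = 0.056568
P80 = (1/0.056568)² = 17.6780² = 312.51 µm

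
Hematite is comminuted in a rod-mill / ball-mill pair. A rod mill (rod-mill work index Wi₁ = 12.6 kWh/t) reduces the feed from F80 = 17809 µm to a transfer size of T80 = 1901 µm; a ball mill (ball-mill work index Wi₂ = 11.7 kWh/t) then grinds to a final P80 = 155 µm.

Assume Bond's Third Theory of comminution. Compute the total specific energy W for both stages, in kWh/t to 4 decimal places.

Bond:  W = 10 Wi (1/√P − 1/√F)
Stage 1 (17809→1901 µm, Wi₁=12.6): W₁ = 10·12.6·(0.022936 − 0.007493) = 1.9457 kWh/t
Stage 2 (1901→155 µm, Wi₂=11.7): W₂ = 10·11.7·(0.080322 − 0.022936) = 6.7142 kWh/t
W = W₁ + W₂ = 1.9457 + 6.7142 = 8.6599 kWh/t

W = 8.6599 kWh/t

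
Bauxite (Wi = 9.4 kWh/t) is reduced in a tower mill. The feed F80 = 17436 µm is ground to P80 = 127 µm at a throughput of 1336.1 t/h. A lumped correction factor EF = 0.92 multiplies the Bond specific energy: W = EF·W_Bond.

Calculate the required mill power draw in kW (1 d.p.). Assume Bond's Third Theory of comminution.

Bond: W = 10·Wi·(1/√P80 − 1/√F80)
W = 10·9.4·(1/√127 − 1/√17436) = 10·9.4·(0.081163) = 7.6293 kWh/t
With EF = 0.92: W = 7.6293·0.92 = 7.0189 kWh/t
Mill draw = 7.0189 × 1336.1 = 9378.0 kW

P = 9378.0 kW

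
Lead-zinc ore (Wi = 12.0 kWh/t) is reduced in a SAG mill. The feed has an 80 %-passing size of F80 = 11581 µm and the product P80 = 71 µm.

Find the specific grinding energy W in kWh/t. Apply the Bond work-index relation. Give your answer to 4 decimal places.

Bond: W = 10·Wi·(1/√P80 − 1/√F80)
1/√71 = 0.118678;  1/√11581 = 0.009292
W = 10·12.0·(0.118678 − 0.009292) = 13.1263 kWh/t

W = 13.1263 kWh/t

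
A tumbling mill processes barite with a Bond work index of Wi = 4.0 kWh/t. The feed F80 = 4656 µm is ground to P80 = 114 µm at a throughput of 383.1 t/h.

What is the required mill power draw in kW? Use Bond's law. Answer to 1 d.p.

P = 1210.6 kW

Bond:  W = 10 Wi (1/√P − 1/√F)
W = 10·4.0·(1/√114 − 1/√4656) = 10·4.0·(0.079003) = 3.1601 kWh/t
P_mill = W·ṁ = 3.1601·383.1 = 1210.6 kW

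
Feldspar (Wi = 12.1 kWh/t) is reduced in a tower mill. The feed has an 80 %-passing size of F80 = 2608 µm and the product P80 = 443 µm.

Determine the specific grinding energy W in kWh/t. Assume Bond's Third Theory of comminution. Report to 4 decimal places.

W = 3.3795 kWh/t

W = 10 Wi / √P80 − 10 Wi / √F80
1/√443 = 0.047511;  1/√2608 = 0.019582
W = 10·12.1·(0.047511 − 0.019582) = 3.3795 kWh/t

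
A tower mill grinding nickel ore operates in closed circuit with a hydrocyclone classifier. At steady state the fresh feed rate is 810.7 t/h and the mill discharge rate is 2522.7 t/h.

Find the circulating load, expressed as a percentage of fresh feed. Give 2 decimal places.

CL = 211.18 %

Discharge = new feed + return, hence
R = M − F = 2522.7 − 810.7 = 1712.0 t/h
CL = 100·R/F = 100·1712.0/810.7 = 211.18 %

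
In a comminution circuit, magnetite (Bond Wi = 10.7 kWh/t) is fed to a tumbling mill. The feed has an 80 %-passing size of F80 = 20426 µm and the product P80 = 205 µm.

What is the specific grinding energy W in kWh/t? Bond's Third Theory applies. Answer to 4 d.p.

W_Bond = 10·Wi·(1/√P₈₀ − 1/√F₈₀)
1/√205 = 0.069843;  1/√20426 = 0.006997
W = 10·10.7·(0.069843 − 0.006997) = 6.7245 kWh/t

W = 6.7245 kWh/t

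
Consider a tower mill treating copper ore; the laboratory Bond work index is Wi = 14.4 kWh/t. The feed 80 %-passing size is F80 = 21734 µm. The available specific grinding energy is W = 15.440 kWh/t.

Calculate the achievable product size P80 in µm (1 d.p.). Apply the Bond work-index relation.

W = 10·Wi·[P80^(−½) − F80^(−½)]
⇒ 1/√P80 = W/(10·Wi) + 1/√F80
  = 15.4400/(10·14.4) + 1/√21734 = 0.107222 + 0.006783 = 0.114005
P80 = (1/0.114005)² = 8.7715² = 76.94 µm

P80 = 76.9 µm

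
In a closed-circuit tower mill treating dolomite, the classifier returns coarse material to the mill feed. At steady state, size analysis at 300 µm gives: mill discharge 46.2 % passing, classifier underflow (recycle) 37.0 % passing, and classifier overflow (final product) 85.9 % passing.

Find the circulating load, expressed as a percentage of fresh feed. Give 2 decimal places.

CL = 431.52 %

Balance %-passing 300 µm (r = R/F):
r = (o − d)/(d − u)
r = (85.9 − 46.2)/(46.2 − 37.0) = 39.7/9.2 = 4.3152
CL = 100·r = 431.52 %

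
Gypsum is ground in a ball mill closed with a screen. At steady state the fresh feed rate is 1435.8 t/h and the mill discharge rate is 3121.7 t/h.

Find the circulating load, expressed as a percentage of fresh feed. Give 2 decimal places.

Mill node: discharge = fresh + recycle.
R = M − F = 3121.7 − 1435.8 = 1685.9 t/h
CL = 100·R/F = 100·1685.9/1435.8 = 117.42 %

CL = 117.42 %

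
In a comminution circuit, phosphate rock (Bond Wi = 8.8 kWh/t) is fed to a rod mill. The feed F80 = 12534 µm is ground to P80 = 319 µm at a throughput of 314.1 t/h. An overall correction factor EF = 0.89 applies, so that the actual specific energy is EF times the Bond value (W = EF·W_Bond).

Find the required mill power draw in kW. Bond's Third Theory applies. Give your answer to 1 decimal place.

P = 1157.6 kW

W = 10 Wi / √P80 − 10 Wi / √F80
W = 10·8.8·(1/√319 − 1/√12534) = 10·8.8·(0.047057) = 4.1410 kWh/t
With EF = 0.89: W = 4.1410·0.89 = 3.6855 kWh/t
P_mill = W·ṁ = 3.6855·314.1 = 1157.6 kW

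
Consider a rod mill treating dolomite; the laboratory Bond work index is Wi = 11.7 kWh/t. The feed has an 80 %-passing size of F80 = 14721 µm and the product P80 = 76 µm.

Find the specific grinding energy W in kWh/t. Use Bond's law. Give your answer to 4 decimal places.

W = 12.4565 kWh/t

W = 10 Wi (1/√P80 − 1/√F80)  [Bond]
1/√76 = 0.114708;  1/√14721 = 0.008242
W = 10·11.7·(0.114708 − 0.008242) = 12.4565 kWh/t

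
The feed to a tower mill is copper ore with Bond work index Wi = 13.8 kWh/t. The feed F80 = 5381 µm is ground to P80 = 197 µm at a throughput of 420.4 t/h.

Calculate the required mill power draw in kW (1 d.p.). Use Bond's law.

P = 3342.5 kW

W = 10 Wi / √P80 − 10 Wi / √F80
W = 10·13.8·(1/√197 − 1/√5381) = 10·13.8·(0.057615) = 7.9508 kWh/t
P_mill = W·ṁ = 7.9508·420.4 = 3342.5 kW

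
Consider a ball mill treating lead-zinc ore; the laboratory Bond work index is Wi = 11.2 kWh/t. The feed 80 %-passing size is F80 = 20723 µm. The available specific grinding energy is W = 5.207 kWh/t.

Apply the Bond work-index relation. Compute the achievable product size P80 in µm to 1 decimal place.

P80 = 350.2 µm

W_Bond = 10·Wi·(1/√P₈₀ − 1/√F₈₀)
P80^-0.5 = F80^-0.5 + W/(10 Wi)
  = 5.2070/(10·11.2) + 1/√20723 = 0.046491 + 0.006947 = 0.053438
P80 = (1/0.053438)² = 18.7134² = 350.19 µm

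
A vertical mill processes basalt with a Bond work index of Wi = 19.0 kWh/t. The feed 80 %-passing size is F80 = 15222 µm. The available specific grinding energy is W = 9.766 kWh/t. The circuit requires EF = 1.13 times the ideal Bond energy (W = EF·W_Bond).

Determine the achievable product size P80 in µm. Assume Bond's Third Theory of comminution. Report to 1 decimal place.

W_Bond = 10·Wi·(1/√P₈₀ − 1/√F₈₀)
W_Bond = W / EF = 9.766 / 1.13 = 8.6425 kWh/t
⇒ 1/√P80 = W_Bond/(10·Wi) + 1/√F80
  = 8.6425/(10·19.0) + 1/√15222 = 0.045487 + 0.008105 = 0.053592
P80 = (1/0.053592)² = 18.6595² = 348.18 µm

P80 = 348.2 µm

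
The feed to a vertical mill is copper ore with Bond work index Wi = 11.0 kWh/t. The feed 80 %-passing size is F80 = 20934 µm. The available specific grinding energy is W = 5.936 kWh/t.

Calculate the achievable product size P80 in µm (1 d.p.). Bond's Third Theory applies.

P80 = 269.8 µm

W = 10 Wi (P80^-0.5 − F80^-0.5)
P80^-0.5 = F80^-0.5 + W/(10 Wi)
  = 5.9360/(10·11.0) + 1/√20934 = 0.053964 + 0.006912 = 0.060875
P80 = (1/0.060875)² = 16.4271² = 269.85 µm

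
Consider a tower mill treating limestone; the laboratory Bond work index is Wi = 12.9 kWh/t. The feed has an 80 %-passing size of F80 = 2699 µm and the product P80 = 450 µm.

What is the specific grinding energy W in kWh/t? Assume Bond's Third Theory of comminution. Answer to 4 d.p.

W = 10 Wi / √P80 − 10 Wi / √F80
1/√450 = 0.047140;  1/√2699 = 0.019249
W = 10·12.9·(0.047140 − 0.019249) = 3.5981 kWh/t

W = 3.5981 kWh/t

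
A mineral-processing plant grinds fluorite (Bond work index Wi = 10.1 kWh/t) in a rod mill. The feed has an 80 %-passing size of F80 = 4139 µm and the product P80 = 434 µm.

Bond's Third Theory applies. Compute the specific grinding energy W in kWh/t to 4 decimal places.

W = 3.2782 kWh/t

W = 10·Wi·(P80^(-½) − F80^(-½))
1/√434 = 0.048002;  1/√4139 = 0.015544
W = 10·10.1·(0.048002 − 0.015544) = 3.2782 kWh/t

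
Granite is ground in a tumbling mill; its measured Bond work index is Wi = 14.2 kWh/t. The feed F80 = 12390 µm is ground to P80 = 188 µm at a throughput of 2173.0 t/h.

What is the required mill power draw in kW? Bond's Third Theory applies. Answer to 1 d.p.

W = 10·Wi·(P80^(-½) − F80^(-½))
W = 10·14.2·(1/√188 − 1/√12390) = 10·14.2·(0.063949) = 9.0807 kWh/t
P = W·T = 9.0807·2173.0 = 19732.4 kW

P = 19732.4 kW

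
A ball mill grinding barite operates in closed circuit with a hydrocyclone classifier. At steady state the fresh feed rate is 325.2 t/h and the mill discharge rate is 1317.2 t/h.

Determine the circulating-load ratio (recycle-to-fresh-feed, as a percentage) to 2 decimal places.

Steady state: M = F + R.
R = M − F = 1317.2 − 325.2 = 992.0 t/h
CL = 100·R/F = 100·992.0/325.2 = 305.04 %

CL = 305.04 %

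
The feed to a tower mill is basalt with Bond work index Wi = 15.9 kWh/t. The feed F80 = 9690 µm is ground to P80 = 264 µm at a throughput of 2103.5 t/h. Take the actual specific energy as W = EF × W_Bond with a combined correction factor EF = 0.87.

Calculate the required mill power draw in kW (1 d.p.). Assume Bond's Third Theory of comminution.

P = 14952.5 kW

Bond:  W = 10 Wi (1/√P − 1/√F)
W = 10·15.9·(1/√264 − 1/√9690) = 10·15.9·(0.051387) = 8.1705 kWh/t
With EF = 0.87: W = 8.1705·0.87 = 7.1084 kWh/t
P_mill = W·ṁ = 7.1084·2103.5 = 14952.5 kW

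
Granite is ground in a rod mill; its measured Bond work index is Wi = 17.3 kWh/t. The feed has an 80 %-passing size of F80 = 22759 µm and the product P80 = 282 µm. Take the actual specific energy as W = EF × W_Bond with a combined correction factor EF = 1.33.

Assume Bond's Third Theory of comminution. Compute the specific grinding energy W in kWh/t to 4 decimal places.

W = 12.1765 kWh/t

Bond: W = 10·Wi·(1/√P80 − 1/√F80)
1/√282 = 0.059549;  1/√22759 = 0.006629
W = 10·17.3·(0.059549 − 0.006629) = 9.1552 kWh/t
With EF = 1.33: W = 9.1552·1.33 = 12.1765 kWh/t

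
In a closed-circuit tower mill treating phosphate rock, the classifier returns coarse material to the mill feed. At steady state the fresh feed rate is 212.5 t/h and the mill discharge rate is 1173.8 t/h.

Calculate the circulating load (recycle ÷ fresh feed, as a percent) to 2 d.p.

CL = 452.38 %

M = F + R at steady state, so:
R = M − F = 1173.8 − 212.5 = 961.3 t/h
CL = 100·R/F = 100·961.3/212.5 = 452.38 %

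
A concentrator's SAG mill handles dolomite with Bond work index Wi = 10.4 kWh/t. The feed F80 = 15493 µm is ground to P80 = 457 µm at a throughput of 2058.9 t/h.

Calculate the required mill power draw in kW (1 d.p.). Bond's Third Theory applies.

P = 8296.1 kW

W = 10·Wi·(P80^(-½) − F80^(-½))
W = 10·10.4·(1/√457 − 1/√15493) = 10·10.4·(0.038744) = 4.0294 kWh/t
Mill draw = 4.0294 × 2058.9 = 8296.1 kW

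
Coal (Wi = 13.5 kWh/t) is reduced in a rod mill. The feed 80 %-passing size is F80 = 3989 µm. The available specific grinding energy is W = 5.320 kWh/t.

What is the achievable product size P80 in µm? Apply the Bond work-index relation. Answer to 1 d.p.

W_Bond = 10·Wi·(1/√P₈₀ − 1/√F₈₀)
⇒ 1/√P80 = W/(10·Wi) + 1/√F80
  = 5.3200/(10·13.5) + 1/√3989 = 0.039407 + 0.015833 = 0.055241
P80 = (1/0.055241)² = 18.1026² = 327.71 µm

P80 = 327.7 µm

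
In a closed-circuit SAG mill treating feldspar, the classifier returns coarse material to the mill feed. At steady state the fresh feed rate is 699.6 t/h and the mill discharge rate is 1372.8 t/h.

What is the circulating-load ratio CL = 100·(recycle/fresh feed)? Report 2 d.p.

M = F + R at steady state, so:
R = M − F = 1372.8 − 699.6 = 673.2 t/h
CL = 100·R/F = 100·673.2/699.6 = 96.23 %

CL = 96.23 %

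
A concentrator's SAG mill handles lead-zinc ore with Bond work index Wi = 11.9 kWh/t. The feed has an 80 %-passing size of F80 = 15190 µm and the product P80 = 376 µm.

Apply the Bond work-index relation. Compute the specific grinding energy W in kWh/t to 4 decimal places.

Bond: W = 10·Wi·(1/√P80 − 1/√F80)
1/√376 = 0.051571;  1/√15190 = 0.008114
W = 10·11.9·(0.051571 − 0.008114) = 5.1714 kWh/t

W = 5.1714 kWh/t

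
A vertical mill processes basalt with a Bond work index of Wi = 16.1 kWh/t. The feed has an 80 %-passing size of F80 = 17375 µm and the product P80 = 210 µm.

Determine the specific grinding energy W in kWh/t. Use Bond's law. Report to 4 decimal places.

W = 9.8886 kWh/t

W_Bond = 10·Wi·(1/√P₈₀ − 1/√F₈₀)
1/√210 = 0.069007;  1/√17375 = 0.007586
W = 10·16.1·(0.069007 − 0.007586) = 9.8886 kWh/t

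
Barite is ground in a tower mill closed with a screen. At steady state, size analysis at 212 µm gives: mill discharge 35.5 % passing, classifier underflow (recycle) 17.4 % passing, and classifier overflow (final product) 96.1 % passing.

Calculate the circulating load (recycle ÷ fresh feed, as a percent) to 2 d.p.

Mass balance on the −212 µm fraction:
(1+r)·d = r·u + o ⇒ r = (o−d)/(d−u)
r = (96.1 − 35.5)/(35.5 − 17.4) = 60.6/18.1 = 3.3481
CL = 100·r = 334.81 %

CL = 334.81 %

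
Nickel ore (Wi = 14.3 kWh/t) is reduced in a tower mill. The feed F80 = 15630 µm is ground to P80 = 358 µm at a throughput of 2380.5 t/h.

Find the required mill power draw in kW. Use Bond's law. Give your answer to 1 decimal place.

P = 15268.5 kW

W = 10·Wi·[P80^(−½) − F80^(−½)]
W = 10·14.3·(1/√358 − 1/√15630) = 10·14.3·(0.044853) = 6.4140 kWh/t
P = W·T = 6.4140·2380.5 = 15268.5 kW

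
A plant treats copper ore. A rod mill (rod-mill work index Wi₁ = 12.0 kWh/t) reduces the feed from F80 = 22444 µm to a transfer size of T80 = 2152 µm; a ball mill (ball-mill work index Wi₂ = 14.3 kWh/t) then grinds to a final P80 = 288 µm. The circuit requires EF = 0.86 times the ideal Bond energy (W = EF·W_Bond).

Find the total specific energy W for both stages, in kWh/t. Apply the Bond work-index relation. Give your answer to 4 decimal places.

W = 10 Wi (P80^-0.5 − F80^-0.5)
Stage 1 (22444→2152 µm, Wi₁=12.0): W₁ = 10·12.0·(0.021557 − 0.006675) = 1.7858 kWh/t
Stage 2 (2152→288 µm, Wi₂=14.3): W₂ = 10·14.3·(0.058926 − 0.021557) = 5.3438 kWh/t
W = W₁ + W₂ = 1.7858 + 5.3438 = 7.1296 kWh/t
Corrected W = EF·W_Bond = 0.86·7.1296 = 6.1314 kWh/t

W = 6.1314 kWh/t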